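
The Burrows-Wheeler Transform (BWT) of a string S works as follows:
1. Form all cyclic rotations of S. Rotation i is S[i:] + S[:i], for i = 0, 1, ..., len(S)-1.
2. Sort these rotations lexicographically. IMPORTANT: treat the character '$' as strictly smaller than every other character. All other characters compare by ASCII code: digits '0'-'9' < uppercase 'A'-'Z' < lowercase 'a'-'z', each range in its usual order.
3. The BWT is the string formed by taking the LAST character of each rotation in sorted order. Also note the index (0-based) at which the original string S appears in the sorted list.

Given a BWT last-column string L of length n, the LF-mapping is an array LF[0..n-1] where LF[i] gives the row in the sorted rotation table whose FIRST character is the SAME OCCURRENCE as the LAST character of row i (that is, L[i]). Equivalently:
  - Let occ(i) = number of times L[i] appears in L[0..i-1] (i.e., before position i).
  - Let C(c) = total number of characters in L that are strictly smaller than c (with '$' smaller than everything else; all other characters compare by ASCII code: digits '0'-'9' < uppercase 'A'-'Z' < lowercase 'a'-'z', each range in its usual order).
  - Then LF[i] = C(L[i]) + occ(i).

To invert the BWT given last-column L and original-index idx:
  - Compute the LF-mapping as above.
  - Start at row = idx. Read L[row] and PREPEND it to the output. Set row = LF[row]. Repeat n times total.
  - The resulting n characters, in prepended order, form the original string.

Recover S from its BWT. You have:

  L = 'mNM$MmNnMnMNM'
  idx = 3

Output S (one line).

LF mapping: 9 6 1 0 2 10 7 11 3 12 4 8 5
Walk LF starting at row 3, prepending L[row]:
  step 1: row=3, L[3]='$', prepend. Next row=LF[3]=0
  step 2: row=0, L[0]='m', prepend. Next row=LF[0]=9
  step 3: row=9, L[9]='n', prepend. Next row=LF[9]=12
  step 4: row=12, L[12]='M', prepend. Next row=LF[12]=5
  step 5: row=5, L[5]='m', prepend. Next row=LF[5]=10
  step 6: row=10, L[10]='M', prepend. Next row=LF[10]=4
  step 7: row=4, L[4]='M', prepend. Next row=LF[4]=2
  step 8: row=2, L[2]='M', prepend. Next row=LF[2]=1
  step 9: row=1, L[1]='N', prepend. Next row=LF[1]=6
  step 10: row=6, L[6]='N', prepend. Next row=LF[6]=7
  step 11: row=7, L[7]='n', prepend. Next row=LF[7]=11
  step 12: row=11, L[11]='N', prepend. Next row=LF[11]=8
  step 13: row=8, L[8]='M', prepend. Next row=LF[8]=3
Reversed output: MNnNNMMMmMnm$

Answer: MNnNNMMMmMnm$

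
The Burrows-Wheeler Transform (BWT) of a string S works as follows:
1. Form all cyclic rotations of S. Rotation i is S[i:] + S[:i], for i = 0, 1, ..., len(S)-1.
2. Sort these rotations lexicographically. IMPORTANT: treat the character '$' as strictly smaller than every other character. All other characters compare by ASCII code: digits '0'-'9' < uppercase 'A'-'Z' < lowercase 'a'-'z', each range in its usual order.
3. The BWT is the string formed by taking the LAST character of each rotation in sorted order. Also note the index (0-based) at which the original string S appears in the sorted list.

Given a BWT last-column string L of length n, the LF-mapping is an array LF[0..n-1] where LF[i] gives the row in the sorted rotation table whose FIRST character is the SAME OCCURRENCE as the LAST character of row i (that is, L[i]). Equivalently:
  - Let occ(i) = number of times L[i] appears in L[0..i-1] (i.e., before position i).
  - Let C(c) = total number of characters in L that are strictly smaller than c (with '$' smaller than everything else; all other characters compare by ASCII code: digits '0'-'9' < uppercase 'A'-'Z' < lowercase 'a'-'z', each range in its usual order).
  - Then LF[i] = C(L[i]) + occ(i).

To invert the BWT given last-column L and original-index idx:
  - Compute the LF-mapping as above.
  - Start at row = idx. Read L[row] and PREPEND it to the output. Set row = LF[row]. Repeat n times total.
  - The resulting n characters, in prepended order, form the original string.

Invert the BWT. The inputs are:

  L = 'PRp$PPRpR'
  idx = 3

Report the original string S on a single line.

LF mapping: 1 4 7 0 2 3 5 8 6
Walk LF starting at row 3, prepending L[row]:
  step 1: row=3, L[3]='$', prepend. Next row=LF[3]=0
  step 2: row=0, L[0]='P', prepend. Next row=LF[0]=1
  step 3: row=1, L[1]='R', prepend. Next row=LF[1]=4
  step 4: row=4, L[4]='P', prepend. Next row=LF[4]=2
  step 5: row=2, L[2]='p', prepend. Next row=LF[2]=7
  step 6: row=7, L[7]='p', prepend. Next row=LF[7]=8
  step 7: row=8, L[8]='R', prepend. Next row=LF[8]=6
  step 8: row=6, L[6]='R', prepend. Next row=LF[6]=5
  step 9: row=5, L[5]='P', prepend. Next row=LF[5]=3
Reversed output: PRRppPRP$

Answer: PRRppPRP$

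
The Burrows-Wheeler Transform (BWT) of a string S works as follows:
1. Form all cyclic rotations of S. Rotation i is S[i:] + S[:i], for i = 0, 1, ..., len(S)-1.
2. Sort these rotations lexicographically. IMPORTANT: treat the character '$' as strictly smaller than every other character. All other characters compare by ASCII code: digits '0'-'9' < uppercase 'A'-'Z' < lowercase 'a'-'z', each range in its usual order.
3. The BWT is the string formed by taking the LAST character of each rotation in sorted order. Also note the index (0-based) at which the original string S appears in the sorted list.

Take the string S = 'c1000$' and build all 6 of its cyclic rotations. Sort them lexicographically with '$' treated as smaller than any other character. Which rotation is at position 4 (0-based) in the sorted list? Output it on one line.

All 6 rotations (rotation i = S[i:]+S[:i]):
  rot[0] = c1000$
  rot[1] = 1000$c
  rot[2] = 000$c1
  rot[3] = 00$c10
  rot[4] = 0$c100
  rot[5] = $c1000
Sorted (with $ < everything):
  sorted[0] = $c1000
  sorted[1] = 0$c100
  sorted[2] = 00$c10
  sorted[3] = 000$c1
  sorted[4] = 1000$c
  sorted[5] = c1000$
sorted[4] = 1000$c

Answer: 1000$c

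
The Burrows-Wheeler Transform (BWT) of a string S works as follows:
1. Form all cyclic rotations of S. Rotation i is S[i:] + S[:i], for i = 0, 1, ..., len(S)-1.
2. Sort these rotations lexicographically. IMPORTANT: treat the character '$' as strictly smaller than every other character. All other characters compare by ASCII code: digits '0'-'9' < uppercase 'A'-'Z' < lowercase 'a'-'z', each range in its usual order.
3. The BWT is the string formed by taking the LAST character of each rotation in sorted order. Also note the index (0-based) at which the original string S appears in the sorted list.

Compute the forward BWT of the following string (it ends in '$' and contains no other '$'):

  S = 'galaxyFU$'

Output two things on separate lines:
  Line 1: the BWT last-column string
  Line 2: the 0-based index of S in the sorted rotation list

Answer: UyFgl$aax
5

Derivation:
All 9 rotations (rotation i = S[i:]+S[:i]):
  rot[0] = galaxyFU$
  rot[1] = alaxyFU$g
  rot[2] = laxyFU$ga
  rot[3] = axyFU$gal
  rot[4] = xyFU$gala
  rot[5] = yFU$galax
  rot[6] = FU$galaxy
  rot[7] = U$galaxyF
  rot[8] = $galaxyFU
Sorted (with $ < everything):
  sorted[0] = $galaxyFU  (last char: 'U')
  sorted[1] = FU$galaxy  (last char: 'y')
  sorted[2] = U$galaxyF  (last char: 'F')
  sorted[3] = alaxyFU$g  (last char: 'g')
  sorted[4] = axyFU$gal  (last char: 'l')
  sorted[5] = galaxyFU$  (last char: '$')
  sorted[6] = laxyFU$ga  (last char: 'a')
  sorted[7] = xyFU$gala  (last char: 'a')
  sorted[8] = yFU$galax  (last char: 'x')
Last column: UyFgl$aax
Original string S is at sorted index 5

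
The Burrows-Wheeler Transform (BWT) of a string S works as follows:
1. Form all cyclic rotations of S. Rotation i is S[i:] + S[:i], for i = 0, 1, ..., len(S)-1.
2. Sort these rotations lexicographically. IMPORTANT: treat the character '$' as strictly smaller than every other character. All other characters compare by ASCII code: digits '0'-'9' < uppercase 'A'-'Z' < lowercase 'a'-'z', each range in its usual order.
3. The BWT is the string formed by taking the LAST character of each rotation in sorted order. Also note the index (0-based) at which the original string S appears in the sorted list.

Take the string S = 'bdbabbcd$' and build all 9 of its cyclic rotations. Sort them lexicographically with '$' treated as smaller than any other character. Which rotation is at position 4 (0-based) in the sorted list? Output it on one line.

Answer: bcd$bdbab

Derivation:
All 9 rotations (rotation i = S[i:]+S[:i]):
  rot[0] = bdbabbcd$
  rot[1] = dbabbcd$b
  rot[2] = babbcd$bd
  rot[3] = abbcd$bdb
  rot[4] = bbcd$bdba
  rot[5] = bcd$bdbab
  rot[6] = cd$bdbabb
  rot[7] = d$bdbabbc
  rot[8] = $bdbabbcd
Sorted (with $ < everything):
  sorted[0] = $bdbabbcd
  sorted[1] = abbcd$bdb
  sorted[2] = babbcd$bd
  sorted[3] = bbcd$bdba
  sorted[4] = bcd$bdbab
  sorted[5] = bdbabbcd$
  sorted[6] = cd$bdbabb
  sorted[7] = d$bdbabbc
  sorted[8] = dbabbcd$b
sorted[4] = bcd$bdbab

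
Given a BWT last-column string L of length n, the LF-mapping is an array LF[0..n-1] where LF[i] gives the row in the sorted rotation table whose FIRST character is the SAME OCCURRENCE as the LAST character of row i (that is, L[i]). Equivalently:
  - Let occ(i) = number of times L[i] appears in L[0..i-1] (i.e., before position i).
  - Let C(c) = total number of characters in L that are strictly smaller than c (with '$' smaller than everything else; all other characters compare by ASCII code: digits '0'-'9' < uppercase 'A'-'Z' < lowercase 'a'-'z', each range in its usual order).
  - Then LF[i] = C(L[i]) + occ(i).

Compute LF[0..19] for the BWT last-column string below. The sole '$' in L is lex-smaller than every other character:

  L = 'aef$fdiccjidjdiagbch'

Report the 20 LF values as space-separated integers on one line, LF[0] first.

Char counts: '$':1, 'a':2, 'b':1, 'c':3, 'd':3, 'e':1, 'f':2, 'g':1, 'h':1, 'i':3, 'j':2
C (first-col start): C('$')=0, C('a')=1, C('b')=3, C('c')=4, C('d')=7, C('e')=10, C('f')=11, C('g')=13, C('h')=14, C('i')=15, C('j')=18
L[0]='a': occ=0, LF[0]=C('a')+0=1+0=1
L[1]='e': occ=0, LF[1]=C('e')+0=10+0=10
L[2]='f': occ=0, LF[2]=C('f')+0=11+0=11
L[3]='$': occ=0, LF[3]=C('$')+0=0+0=0
L[4]='f': occ=1, LF[4]=C('f')+1=11+1=12
L[5]='d': occ=0, LF[5]=C('d')+0=7+0=7
L[6]='i': occ=0, LF[6]=C('i')+0=15+0=15
L[7]='c': occ=0, LF[7]=C('c')+0=4+0=4
L[8]='c': occ=1, LF[8]=C('c')+1=4+1=5
L[9]='j': occ=0, LF[9]=C('j')+0=18+0=18
L[10]='i': occ=1, LF[10]=C('i')+1=15+1=16
L[11]='d': occ=1, LF[11]=C('d')+1=7+1=8
L[12]='j': occ=1, LF[12]=C('j')+1=18+1=19
L[13]='d': occ=2, LF[13]=C('d')+2=7+2=9
L[14]='i': occ=2, LF[14]=C('i')+2=15+2=17
L[15]='a': occ=1, LF[15]=C('a')+1=1+1=2
L[16]='g': occ=0, LF[16]=C('g')+0=13+0=13
L[17]='b': occ=0, LF[17]=C('b')+0=3+0=3
L[18]='c': occ=2, LF[18]=C('c')+2=4+2=6
L[19]='h': occ=0, LF[19]=C('h')+0=14+0=14

Answer: 1 10 11 0 12 7 15 4 5 18 16 8 19 9 17 2 13 3 6 14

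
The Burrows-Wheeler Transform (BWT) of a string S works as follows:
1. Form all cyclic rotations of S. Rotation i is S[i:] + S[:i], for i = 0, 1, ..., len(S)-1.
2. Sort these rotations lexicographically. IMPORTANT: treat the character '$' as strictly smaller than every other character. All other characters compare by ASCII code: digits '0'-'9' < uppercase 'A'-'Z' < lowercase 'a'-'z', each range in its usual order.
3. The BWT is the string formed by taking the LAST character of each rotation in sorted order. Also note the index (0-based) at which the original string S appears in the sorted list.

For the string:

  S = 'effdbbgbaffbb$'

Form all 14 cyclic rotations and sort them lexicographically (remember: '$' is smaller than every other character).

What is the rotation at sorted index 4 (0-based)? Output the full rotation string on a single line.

All 14 rotations (rotation i = S[i:]+S[:i]):
  rot[0] = effdbbgbaffbb$
  rot[1] = ffdbbgbaffbb$e
  rot[2] = fdbbgbaffbb$ef
  rot[3] = dbbgbaffbb$eff
  rot[4] = bbgbaffbb$effd
  rot[5] = bgbaffbb$effdb
  rot[6] = gbaffbb$effdbb
  rot[7] = baffbb$effdbbg
  rot[8] = affbb$effdbbgb
  rot[9] = ffbb$effdbbgba
  rot[10] = fbb$effdbbgbaf
  rot[11] = bb$effdbbgbaff
  rot[12] = b$effdbbgbaffb
  rot[13] = $effdbbgbaffbb
Sorted (with $ < everything):
  sorted[0] = $effdbbgbaffbb
  sorted[1] = affbb$effdbbgb
  sorted[2] = b$effdbbgbaffb
  sorted[3] = baffbb$effdbbg
  sorted[4] = bb$effdbbgbaff
  sorted[5] = bbgbaffbb$effd
  sorted[6] = bgbaffbb$effdb
  sorted[7] = dbbgbaffbb$eff
  sorted[8] = effdbbgbaffbb$
  sorted[9] = fbb$effdbbgbaf
  sorted[10] = fdbbgbaffbb$ef
  sorted[11] = ffbb$effdbbgba
  sorted[12] = ffdbbgbaffbb$e
  sorted[13] = gbaffbb$effdbb
sorted[4] = bb$effdbbgbaff

Answer: bb$effdbbgbaff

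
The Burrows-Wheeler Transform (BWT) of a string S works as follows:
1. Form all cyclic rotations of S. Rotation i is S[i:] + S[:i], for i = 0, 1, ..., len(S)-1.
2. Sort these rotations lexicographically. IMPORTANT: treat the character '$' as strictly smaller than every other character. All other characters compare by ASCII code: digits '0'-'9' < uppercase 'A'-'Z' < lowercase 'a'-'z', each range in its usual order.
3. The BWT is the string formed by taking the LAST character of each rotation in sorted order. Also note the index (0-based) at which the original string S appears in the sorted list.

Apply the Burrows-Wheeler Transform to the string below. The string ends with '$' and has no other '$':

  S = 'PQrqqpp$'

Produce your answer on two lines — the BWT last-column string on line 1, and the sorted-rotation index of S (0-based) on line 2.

Answer: p$PpqqrQ
1

Derivation:
All 8 rotations (rotation i = S[i:]+S[:i]):
  rot[0] = PQrqqpp$
  rot[1] = Qrqqpp$P
  rot[2] = rqqpp$PQ
  rot[3] = qqpp$PQr
  rot[4] = qpp$PQrq
  rot[5] = pp$PQrqq
  rot[6] = p$PQrqqp
  rot[7] = $PQrqqpp
Sorted (with $ < everything):
  sorted[0] = $PQrqqpp  (last char: 'p')
  sorted[1] = PQrqqpp$  (last char: '$')
  sorted[2] = Qrqqpp$P  (last char: 'P')
  sorted[3] = p$PQrqqp  (last char: 'p')
  sorted[4] = pp$PQrqq  (last char: 'q')
  sorted[5] = qpp$PQrq  (last char: 'q')
  sorted[6] = qqpp$PQr  (last char: 'r')
  sorted[7] = rqqpp$PQ  (last char: 'Q')
Last column: p$PpqqrQ
Original string S is at sorted index 1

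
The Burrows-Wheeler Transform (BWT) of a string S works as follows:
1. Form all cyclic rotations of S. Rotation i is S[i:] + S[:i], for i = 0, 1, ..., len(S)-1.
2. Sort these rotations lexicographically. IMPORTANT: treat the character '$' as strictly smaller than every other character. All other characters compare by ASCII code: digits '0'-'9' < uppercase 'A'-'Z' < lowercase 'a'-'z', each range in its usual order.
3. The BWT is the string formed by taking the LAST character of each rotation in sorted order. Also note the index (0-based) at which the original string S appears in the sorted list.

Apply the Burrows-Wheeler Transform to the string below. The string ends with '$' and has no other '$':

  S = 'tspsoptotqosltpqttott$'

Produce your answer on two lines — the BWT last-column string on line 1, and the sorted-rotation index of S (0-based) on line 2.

All 22 rotations (rotation i = S[i:]+S[:i]):
  rot[0] = tspsoptotqosltpqttott$
  rot[1] = spsoptotqosltpqttott$t
  rot[2] = psoptotqosltpqttott$ts
  rot[3] = soptotqosltpqttott$tsp
  rot[4] = optotqosltpqttott$tsps
  rot[5] = ptotqosltpqttott$tspso
  rot[6] = totqosltpqttott$tspsop
  rot[7] = otqosltpqttott$tspsopt
  rot[8] = tqosltpqttott$tspsopto
  rot[9] = qosltpqttott$tspsoptot
  rot[10] = osltpqttott$tspsoptotq
  rot[11] = sltpqttott$tspsoptotqo
  rot[12] = ltpqttott$tspsoptotqos
  rot[13] = tpqttott$tspsoptotqosl
  rot[14] = pqttott$tspsoptotqoslt
  rot[15] = qttott$tspsoptotqosltp
  rot[16] = ttott$tspsoptotqosltpq
  rot[17] = tott$tspsoptotqosltpqt
  rot[18] = ott$tspsoptotqosltpqtt
  rot[19] = tt$tspsoptotqosltpqtto
  rot[20] = t$tspsoptotqosltpqttot
  rot[21] = $tspsoptotqosltpqttott
Sorted (with $ < everything):
  sorted[0] = $tspsoptotqosltpqttott  (last char: 't')
  sorted[1] = ltpqttott$tspsoptotqos  (last char: 's')
  sorted[2] = optotqosltpqttott$tsps  (last char: 's')
  sorted[3] = osltpqttott$tspsoptotq  (last char: 'q')
  sorted[4] = otqosltpqttott$tspsopt  (last char: 't')
  sorted[5] = ott$tspsoptotqosltpqtt  (last char: 't')
  sorted[6] = pqttott$tspsoptotqoslt  (last char: 't')
  sorted[7] = psoptotqosltpqttott$ts  (last char: 's')
  sorted[8] = ptotqosltpqttott$tspso  (last char: 'o')
  sorted[9] = qosltpqttott$tspsoptot  (last char: 't')
  sorted[10] = qttott$tspsoptotqosltp  (last char: 'p')
  sorted[11] = sltpqttott$tspsoptotqo  (last char: 'o')
  sorted[12] = soptotqosltpqttott$tsp  (last char: 'p')
  sorted[13] = spsoptotqosltpqttott$t  (last char: 't')
  sorted[14] = t$tspsoptotqosltpqttot  (last char: 't')
  sorted[15] = totqosltpqttott$tspsop  (last char: 'p')
  sorted[16] = tott$tspsoptotqosltpqt  (last char: 't')
  sorted[17] = tpqttott$tspsoptotqosl  (last char: 'l')
  sorted[18] = tqosltpqttott$tspsopto  (last char: 'o')
  sorted[19] = tspsoptotqosltpqttott$  (last char: '$')
  sorted[20] = tt$tspsoptotqosltpqtto  (last char: 'o')
  sorted[21] = ttott$tspsoptotqosltpq  (last char: 'q')
Last column: tssqtttsotpopttptlo$oq
Original string S is at sorted index 19

Answer: tssqtttsotpopttptlo$oq
19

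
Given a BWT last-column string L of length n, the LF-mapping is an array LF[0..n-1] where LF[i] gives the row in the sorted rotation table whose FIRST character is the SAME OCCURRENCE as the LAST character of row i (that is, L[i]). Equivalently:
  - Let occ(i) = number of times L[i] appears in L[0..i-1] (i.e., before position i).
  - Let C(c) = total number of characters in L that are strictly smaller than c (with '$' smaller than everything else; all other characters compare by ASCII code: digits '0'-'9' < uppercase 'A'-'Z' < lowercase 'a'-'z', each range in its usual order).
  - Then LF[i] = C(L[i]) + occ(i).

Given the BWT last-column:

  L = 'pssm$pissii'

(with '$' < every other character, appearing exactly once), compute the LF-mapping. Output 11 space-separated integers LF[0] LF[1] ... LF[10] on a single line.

Char counts: '$':1, 'i':3, 'm':1, 'p':2, 's':4
C (first-col start): C('$')=0, C('i')=1, C('m')=4, C('p')=5, C('s')=7
L[0]='p': occ=0, LF[0]=C('p')+0=5+0=5
L[1]='s': occ=0, LF[1]=C('s')+0=7+0=7
L[2]='s': occ=1, LF[2]=C('s')+1=7+1=8
L[3]='m': occ=0, LF[3]=C('m')+0=4+0=4
L[4]='$': occ=0, LF[4]=C('$')+0=0+0=0
L[5]='p': occ=1, LF[5]=C('p')+1=5+1=6
L[6]='i': occ=0, LF[6]=C('i')+0=1+0=1
L[7]='s': occ=2, LF[7]=C('s')+2=7+2=9
L[8]='s': occ=3, LF[8]=C('s')+3=7+3=10
L[9]='i': occ=1, LF[9]=C('i')+1=1+1=2
L[10]='i': occ=2, LF[10]=C('i')+2=1+2=3

Answer: 5 7 8 4 0 6 1 9 10 2 3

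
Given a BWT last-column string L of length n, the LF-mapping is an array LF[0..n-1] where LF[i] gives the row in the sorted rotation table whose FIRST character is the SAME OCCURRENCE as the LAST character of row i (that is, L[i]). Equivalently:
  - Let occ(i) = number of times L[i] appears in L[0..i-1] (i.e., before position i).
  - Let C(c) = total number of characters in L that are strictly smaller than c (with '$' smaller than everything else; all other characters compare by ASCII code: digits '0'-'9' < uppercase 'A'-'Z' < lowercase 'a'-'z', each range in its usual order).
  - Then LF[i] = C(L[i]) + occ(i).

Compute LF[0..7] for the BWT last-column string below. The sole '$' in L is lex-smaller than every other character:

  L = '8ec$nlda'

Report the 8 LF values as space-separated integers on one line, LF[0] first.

Char counts: '$':1, '8':1, 'a':1, 'c':1, 'd':1, 'e':1, 'l':1, 'n':1
C (first-col start): C('$')=0, C('8')=1, C('a')=2, C('c')=3, C('d')=4, C('e')=5, C('l')=6, C('n')=7
L[0]='8': occ=0, LF[0]=C('8')+0=1+0=1
L[1]='e': occ=0, LF[1]=C('e')+0=5+0=5
L[2]='c': occ=0, LF[2]=C('c')+0=3+0=3
L[3]='$': occ=0, LF[3]=C('$')+0=0+0=0
L[4]='n': occ=0, LF[4]=C('n')+0=7+0=7
L[5]='l': occ=0, LF[5]=C('l')+0=6+0=6
L[6]='d': occ=0, LF[6]=C('d')+0=4+0=4
L[7]='a': occ=0, LF[7]=C('a')+0=2+0=2

Answer: 1 5 3 0 7 6 4 2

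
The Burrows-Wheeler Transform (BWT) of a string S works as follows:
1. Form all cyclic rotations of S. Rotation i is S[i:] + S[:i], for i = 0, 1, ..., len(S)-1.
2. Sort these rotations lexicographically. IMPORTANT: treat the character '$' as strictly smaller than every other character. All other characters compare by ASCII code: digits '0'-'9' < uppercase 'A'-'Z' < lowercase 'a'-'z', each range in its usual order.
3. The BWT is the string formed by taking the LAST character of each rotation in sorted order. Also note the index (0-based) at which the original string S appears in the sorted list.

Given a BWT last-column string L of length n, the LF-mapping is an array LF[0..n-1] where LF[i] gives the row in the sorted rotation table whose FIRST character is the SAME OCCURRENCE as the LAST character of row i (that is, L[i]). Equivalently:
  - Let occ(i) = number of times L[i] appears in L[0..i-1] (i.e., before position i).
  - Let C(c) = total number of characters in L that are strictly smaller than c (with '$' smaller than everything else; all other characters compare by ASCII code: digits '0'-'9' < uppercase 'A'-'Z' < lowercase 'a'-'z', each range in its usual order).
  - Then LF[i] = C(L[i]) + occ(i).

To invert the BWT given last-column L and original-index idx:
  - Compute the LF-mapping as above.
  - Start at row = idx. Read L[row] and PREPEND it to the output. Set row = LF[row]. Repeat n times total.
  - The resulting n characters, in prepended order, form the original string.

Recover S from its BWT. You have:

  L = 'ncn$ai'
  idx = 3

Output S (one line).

Answer: incan$

Derivation:
LF mapping: 4 2 5 0 1 3
Walk LF starting at row 3, prepending L[row]:
  step 1: row=3, L[3]='$', prepend. Next row=LF[3]=0
  step 2: row=0, L[0]='n', prepend. Next row=LF[0]=4
  step 3: row=4, L[4]='a', prepend. Next row=LF[4]=1
  step 4: row=1, L[1]='c', prepend. Next row=LF[1]=2
  step 5: row=2, L[2]='n', prepend. Next row=LF[2]=5
  step 6: row=5, L[5]='i', prepend. Next row=LF[5]=3
Reversed output: incan$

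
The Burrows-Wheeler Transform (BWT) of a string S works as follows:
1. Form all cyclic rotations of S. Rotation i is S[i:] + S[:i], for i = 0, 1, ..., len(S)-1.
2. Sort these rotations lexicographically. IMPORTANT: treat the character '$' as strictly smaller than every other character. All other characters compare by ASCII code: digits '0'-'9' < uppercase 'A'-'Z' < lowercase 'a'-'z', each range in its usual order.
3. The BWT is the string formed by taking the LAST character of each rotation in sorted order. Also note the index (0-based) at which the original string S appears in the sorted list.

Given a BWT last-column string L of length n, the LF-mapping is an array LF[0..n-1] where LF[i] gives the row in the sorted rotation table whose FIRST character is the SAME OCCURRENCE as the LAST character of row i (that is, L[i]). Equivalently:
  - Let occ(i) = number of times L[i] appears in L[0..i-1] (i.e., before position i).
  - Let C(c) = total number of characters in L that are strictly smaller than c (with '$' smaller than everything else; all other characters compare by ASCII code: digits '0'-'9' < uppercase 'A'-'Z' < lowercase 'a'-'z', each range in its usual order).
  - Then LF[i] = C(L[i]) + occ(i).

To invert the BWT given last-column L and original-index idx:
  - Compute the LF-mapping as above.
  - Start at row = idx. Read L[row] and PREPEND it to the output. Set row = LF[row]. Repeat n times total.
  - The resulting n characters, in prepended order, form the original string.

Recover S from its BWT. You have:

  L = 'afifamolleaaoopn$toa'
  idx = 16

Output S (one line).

Answer: onomatopoeiaalfalfa$

Derivation:
LF mapping: 1 7 9 8 2 12 14 10 11 6 3 4 15 16 18 13 0 19 17 5
Walk LF starting at row 16, prepending L[row]:
  step 1: row=16, L[16]='$', prepend. Next row=LF[16]=0
  step 2: row=0, L[0]='a', prepend. Next row=LF[0]=1
  step 3: row=1, L[1]='f', prepend. Next row=LF[1]=7
  step 4: row=7, L[7]='l', prepend. Next row=LF[7]=10
  step 5: row=10, L[10]='a', prepend. Next row=LF[10]=3
  step 6: row=3, L[3]='f', prepend. Next row=LF[3]=8
  step 7: row=8, L[8]='l', prepend. Next row=LF[8]=11
  step 8: row=11, L[11]='a', prepend. Next row=LF[11]=4
  step 9: row=4, L[4]='a', prepend. Next row=LF[4]=2
  step 10: row=2, L[2]='i', prepend. Next row=LF[2]=9
  step 11: row=9, L[9]='e', prepend. Next row=LF[9]=6
  step 12: row=6, L[6]='o', prepend. Next row=LF[6]=14
  step 13: row=14, L[14]='p', prepend. Next row=LF[14]=18
  step 14: row=18, L[18]='o', prepend. Next row=LF[18]=17
  step 15: row=17, L[17]='t', prepend. Next row=LF[17]=19
  step 16: row=19, L[19]='a', prepend. Next row=LF[19]=5
  step 17: row=5, L[5]='m', prepend. Next row=LF[5]=12
  step 18: row=12, L[12]='o', prepend. Next row=LF[12]=15
  step 19: row=15, L[15]='n', prepend. Next row=LF[15]=13
  step 20: row=13, L[13]='o', prepend. Next row=LF[13]=16
Reversed output: onomatopoeiaalfalfa$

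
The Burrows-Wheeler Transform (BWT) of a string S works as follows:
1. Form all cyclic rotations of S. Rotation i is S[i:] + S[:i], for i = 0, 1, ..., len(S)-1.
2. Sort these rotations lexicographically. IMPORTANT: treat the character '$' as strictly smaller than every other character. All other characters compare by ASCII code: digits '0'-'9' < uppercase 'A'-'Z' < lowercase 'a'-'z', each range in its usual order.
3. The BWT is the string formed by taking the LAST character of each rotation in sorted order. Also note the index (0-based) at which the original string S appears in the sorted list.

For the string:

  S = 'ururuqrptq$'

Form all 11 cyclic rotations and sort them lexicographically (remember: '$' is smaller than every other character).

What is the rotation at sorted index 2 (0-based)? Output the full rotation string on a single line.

All 11 rotations (rotation i = S[i:]+S[:i]):
  rot[0] = ururuqrptq$
  rot[1] = ruruqrptq$u
  rot[2] = uruqrptq$ur
  rot[3] = ruqrptq$uru
  rot[4] = uqrptq$urur
  rot[5] = qrptq$ururu
  rot[6] = rptq$ururuq
  rot[7] = ptq$ururuqr
  rot[8] = tq$ururuqrp
  rot[9] = q$ururuqrpt
  rot[10] = $ururuqrptq
Sorted (with $ < everything):
  sorted[0] = $ururuqrptq
  sorted[1] = ptq$ururuqr
  sorted[2] = q$ururuqrpt
  sorted[3] = qrptq$ururu
  sorted[4] = rptq$ururuq
  sorted[5] = ruqrptq$uru
  sorted[6] = ruruqrptq$u
  sorted[7] = tq$ururuqrp
  sorted[8] = uqrptq$urur
  sorted[9] = uruqrptq$ur
  sorted[10] = ururuqrptq$
sorted[2] = q$ururuqrpt

Answer: q$ururuqrpt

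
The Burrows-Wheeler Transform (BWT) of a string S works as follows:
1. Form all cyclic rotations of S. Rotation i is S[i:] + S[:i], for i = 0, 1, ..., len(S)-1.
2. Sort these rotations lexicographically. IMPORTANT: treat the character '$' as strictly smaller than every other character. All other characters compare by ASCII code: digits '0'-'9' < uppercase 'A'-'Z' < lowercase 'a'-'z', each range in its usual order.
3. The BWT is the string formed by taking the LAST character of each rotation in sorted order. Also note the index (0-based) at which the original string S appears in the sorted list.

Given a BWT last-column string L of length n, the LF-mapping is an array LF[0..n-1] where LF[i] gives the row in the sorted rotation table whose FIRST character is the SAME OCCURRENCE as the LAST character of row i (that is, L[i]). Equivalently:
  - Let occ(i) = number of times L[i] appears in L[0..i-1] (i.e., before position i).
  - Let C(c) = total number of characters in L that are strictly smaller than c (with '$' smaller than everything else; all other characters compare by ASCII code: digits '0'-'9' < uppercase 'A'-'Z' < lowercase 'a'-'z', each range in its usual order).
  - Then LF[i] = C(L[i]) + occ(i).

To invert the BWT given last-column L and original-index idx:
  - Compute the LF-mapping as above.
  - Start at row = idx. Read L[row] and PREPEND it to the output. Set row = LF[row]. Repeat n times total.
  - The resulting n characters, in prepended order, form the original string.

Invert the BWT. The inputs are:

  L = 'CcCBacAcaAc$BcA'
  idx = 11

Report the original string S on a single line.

Answer: cBcCAaaBAcccAC$

Derivation:
LF mapping: 6 10 7 4 8 11 1 12 9 2 13 0 5 14 3
Walk LF starting at row 11, prepending L[row]:
  step 1: row=11, L[11]='$', prepend. Next row=LF[11]=0
  step 2: row=0, L[0]='C', prepend. Next row=LF[0]=6
  step 3: row=6, L[6]='A', prepend. Next row=LF[6]=1
  step 4: row=1, L[1]='c', prepend. Next row=LF[1]=10
  step 5: row=10, L[10]='c', prepend. Next row=LF[10]=13
  step 6: row=13, L[13]='c', prepend. Next row=LF[13]=14
  step 7: row=14, L[14]='A', prepend. Next row=LF[14]=3
  step 8: row=3, L[3]='B', prepend. Next row=LF[3]=4
  step 9: row=4, L[4]='a', prepend. Next row=LF[4]=8
  step 10: row=8, L[8]='a', prepend. Next row=LF[8]=9
  step 11: row=9, L[9]='A', prepend. Next row=LF[9]=2
  step 12: row=2, L[2]='C', prepend. Next row=LF[2]=7
  step 13: row=7, L[7]='c', prepend. Next row=LF[7]=12
  step 14: row=12, L[12]='B', prepend. Next row=LF[12]=5
  step 15: row=5, L[5]='c', prepend. Next row=LF[5]=11
Reversed output: cBcCAaaBAcccAC$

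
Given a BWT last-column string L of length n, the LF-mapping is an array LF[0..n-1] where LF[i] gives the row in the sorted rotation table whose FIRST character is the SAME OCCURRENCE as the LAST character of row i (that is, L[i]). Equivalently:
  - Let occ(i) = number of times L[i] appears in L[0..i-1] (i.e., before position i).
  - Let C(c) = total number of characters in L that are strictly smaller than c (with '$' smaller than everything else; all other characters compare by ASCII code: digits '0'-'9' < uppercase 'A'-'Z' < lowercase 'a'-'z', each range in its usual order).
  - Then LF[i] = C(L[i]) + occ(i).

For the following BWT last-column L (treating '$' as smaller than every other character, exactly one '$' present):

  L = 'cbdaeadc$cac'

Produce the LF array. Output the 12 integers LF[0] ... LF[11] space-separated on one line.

Char counts: '$':1, 'a':3, 'b':1, 'c':4, 'd':2, 'e':1
C (first-col start): C('$')=0, C('a')=1, C('b')=4, C('c')=5, C('d')=9, C('e')=11
L[0]='c': occ=0, LF[0]=C('c')+0=5+0=5
L[1]='b': occ=0, LF[1]=C('b')+0=4+0=4
L[2]='d': occ=0, LF[2]=C('d')+0=9+0=9
L[3]='a': occ=0, LF[3]=C('a')+0=1+0=1
L[4]='e': occ=0, LF[4]=C('e')+0=11+0=11
L[5]='a': occ=1, LF[5]=C('a')+1=1+1=2
L[6]='d': occ=1, LF[6]=C('d')+1=9+1=10
L[7]='c': occ=1, LF[7]=C('c')+1=5+1=6
L[8]='$': occ=0, LF[8]=C('$')+0=0+0=0
L[9]='c': occ=2, LF[9]=C('c')+2=5+2=7
L[10]='a': occ=2, LF[10]=C('a')+2=1+2=3
L[11]='c': occ=3, LF[11]=C('c')+3=5+3=8

Answer: 5 4 9 1 11 2 10 6 0 7 3 8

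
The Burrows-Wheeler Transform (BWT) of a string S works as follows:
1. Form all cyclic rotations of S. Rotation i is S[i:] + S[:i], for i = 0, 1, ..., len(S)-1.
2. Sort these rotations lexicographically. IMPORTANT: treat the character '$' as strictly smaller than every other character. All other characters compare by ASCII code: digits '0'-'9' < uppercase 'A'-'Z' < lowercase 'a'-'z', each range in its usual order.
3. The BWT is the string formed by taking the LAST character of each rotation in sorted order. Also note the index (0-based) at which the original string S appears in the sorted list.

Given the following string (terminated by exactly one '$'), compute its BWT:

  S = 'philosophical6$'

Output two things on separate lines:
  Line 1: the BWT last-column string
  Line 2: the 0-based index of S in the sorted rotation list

All 15 rotations (rotation i = S[i:]+S[:i]):
  rot[0] = philosophical6$
  rot[1] = hilosophical6$p
  rot[2] = ilosophical6$ph
  rot[3] = losophical6$phi
  rot[4] = osophical6$phil
  rot[5] = sophical6$philo
  rot[6] = ophical6$philos
  rot[7] = phical6$philoso
  rot[8] = hical6$philosop
  rot[9] = ical6$philosoph
  rot[10] = cal6$philosophi
  rot[11] = al6$philosophic
  rot[12] = l6$philosophica
  rot[13] = 6$philosophical
  rot[14] = $philosophical6
Sorted (with $ < everything):
  sorted[0] = $philosophical6  (last char: '6')
  sorted[1] = 6$philosophical  (last char: 'l')
  sorted[2] = al6$philosophic  (last char: 'c')
  sorted[3] = cal6$philosophi  (last char: 'i')
  sorted[4] = hical6$philosop  (last char: 'p')
  sorted[5] = hilosophical6$p  (last char: 'p')
  sorted[6] = ical6$philosoph  (last char: 'h')
  sorted[7] = ilosophical6$ph  (last char: 'h')
  sorted[8] = l6$philosophica  (last char: 'a')
  sorted[9] = losophical6$phi  (last char: 'i')
  sorted[10] = ophical6$philos  (last char: 's')
  sorted[11] = osophical6$phil  (last char: 'l')
  sorted[12] = phical6$philoso  (last char: 'o')
  sorted[13] = philosophical6$  (last char: '$')
  sorted[14] = sophical6$philo  (last char: 'o')
Last column: 6lcipphhaislo$o
Original string S is at sorted index 13

Answer: 6lcipphhaislo$o
13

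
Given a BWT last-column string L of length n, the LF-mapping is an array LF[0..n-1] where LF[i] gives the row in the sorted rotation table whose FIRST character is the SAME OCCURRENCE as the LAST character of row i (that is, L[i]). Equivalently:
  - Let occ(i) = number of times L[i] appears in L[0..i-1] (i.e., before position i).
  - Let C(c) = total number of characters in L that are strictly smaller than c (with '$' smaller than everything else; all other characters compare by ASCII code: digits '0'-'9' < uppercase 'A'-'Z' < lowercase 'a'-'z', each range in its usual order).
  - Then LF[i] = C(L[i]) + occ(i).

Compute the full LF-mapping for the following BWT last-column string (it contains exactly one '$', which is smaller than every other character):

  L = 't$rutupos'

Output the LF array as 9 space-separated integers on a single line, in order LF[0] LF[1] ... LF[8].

Answer: 5 0 3 7 6 8 2 1 4

Derivation:
Char counts: '$':1, 'o':1, 'p':1, 'r':1, 's':1, 't':2, 'u':2
C (first-col start): C('$')=0, C('o')=1, C('p')=2, C('r')=3, C('s')=4, C('t')=5, C('u')=7
L[0]='t': occ=0, LF[0]=C('t')+0=5+0=5
L[1]='$': occ=0, LF[1]=C('$')+0=0+0=0
L[2]='r': occ=0, LF[2]=C('r')+0=3+0=3
L[3]='u': occ=0, LF[3]=C('u')+0=7+0=7
L[4]='t': occ=1, LF[4]=C('t')+1=5+1=6
L[5]='u': occ=1, LF[5]=C('u')+1=7+1=8
L[6]='p': occ=0, LF[6]=C('p')+0=2+0=2
L[7]='o': occ=0, LF[7]=C('o')+0=1+0=1
L[8]='s': occ=0, LF[8]=C('s')+0=4+0=4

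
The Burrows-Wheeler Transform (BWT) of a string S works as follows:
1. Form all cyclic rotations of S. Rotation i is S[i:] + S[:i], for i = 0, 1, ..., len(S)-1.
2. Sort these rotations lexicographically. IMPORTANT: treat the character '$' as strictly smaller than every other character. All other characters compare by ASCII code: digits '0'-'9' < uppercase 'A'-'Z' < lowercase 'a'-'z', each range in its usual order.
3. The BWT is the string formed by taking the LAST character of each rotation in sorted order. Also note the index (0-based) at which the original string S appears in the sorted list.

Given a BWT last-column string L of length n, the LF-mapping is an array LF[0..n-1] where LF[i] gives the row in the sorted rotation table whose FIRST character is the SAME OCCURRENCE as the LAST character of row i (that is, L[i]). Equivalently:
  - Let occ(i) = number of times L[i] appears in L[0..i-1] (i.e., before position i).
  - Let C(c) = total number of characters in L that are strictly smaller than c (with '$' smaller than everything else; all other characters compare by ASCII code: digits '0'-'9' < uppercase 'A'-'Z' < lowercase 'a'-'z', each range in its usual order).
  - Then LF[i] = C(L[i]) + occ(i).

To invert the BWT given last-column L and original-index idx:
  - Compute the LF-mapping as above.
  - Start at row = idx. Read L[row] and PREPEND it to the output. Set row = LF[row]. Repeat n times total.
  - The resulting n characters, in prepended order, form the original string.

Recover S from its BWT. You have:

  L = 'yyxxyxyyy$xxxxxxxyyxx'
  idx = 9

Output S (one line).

LF mapping: 13 14 1 2 15 3 16 17 18 0 4 5 6 7 8 9 10 19 20 11 12
Walk LF starting at row 9, prepending L[row]:
  step 1: row=9, L[9]='$', prepend. Next row=LF[9]=0
  step 2: row=0, L[0]='y', prepend. Next row=LF[0]=13
  step 3: row=13, L[13]='x', prepend. Next row=LF[13]=7
  step 4: row=7, L[7]='y', prepend. Next row=LF[7]=17
  step 5: row=17, L[17]='y', prepend. Next row=LF[17]=19
  step 6: row=19, L[19]='x', prepend. Next row=LF[19]=11
  step 7: row=11, L[11]='x', prepend. Next row=LF[11]=5
  step 8: row=5, L[5]='x', prepend. Next row=LF[5]=3
  step 9: row=3, L[3]='x', prepend. Next row=LF[3]=2
  step 10: row=2, L[2]='x', prepend. Next row=LF[2]=1
  step 11: row=1, L[1]='y', prepend. Next row=LF[1]=14
  step 12: row=14, L[14]='x', prepend. Next row=LF[14]=8
  step 13: row=8, L[8]='y', prepend. Next row=LF[8]=18
  step 14: row=18, L[18]='y', prepend. Next row=LF[18]=20
  step 15: row=20, L[20]='x', prepend. Next row=LF[20]=12
  step 16: row=12, L[12]='x', prepend. Next row=LF[12]=6
  step 17: row=6, L[6]='y', prepend. Next row=LF[6]=16
  step 18: row=16, L[16]='x', prepend. Next row=LF[16]=10
  step 19: row=10, L[10]='x', prepend. Next row=LF[10]=4
  step 20: row=4, L[4]='y', prepend. Next row=LF[4]=15
  step 21: row=15, L[15]='x', prepend. Next row=LF[15]=9
Reversed output: xyxxyxxyyxyxxxxxyyxy$

Answer: xyxxyxxyyxyxxxxxyyxy$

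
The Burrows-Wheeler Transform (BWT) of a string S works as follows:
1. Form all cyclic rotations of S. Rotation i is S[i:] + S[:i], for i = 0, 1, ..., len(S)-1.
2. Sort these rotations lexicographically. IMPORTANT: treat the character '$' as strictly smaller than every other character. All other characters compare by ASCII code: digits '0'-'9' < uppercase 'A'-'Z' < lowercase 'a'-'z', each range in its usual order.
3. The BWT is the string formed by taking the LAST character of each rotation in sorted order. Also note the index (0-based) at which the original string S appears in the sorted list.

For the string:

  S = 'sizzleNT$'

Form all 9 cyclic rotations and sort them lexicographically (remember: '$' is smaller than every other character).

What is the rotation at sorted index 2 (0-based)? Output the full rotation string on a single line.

All 9 rotations (rotation i = S[i:]+S[:i]):
  rot[0] = sizzleNT$
  rot[1] = izzleNT$s
  rot[2] = zzleNT$si
  rot[3] = zleNT$siz
  rot[4] = leNT$sizz
  rot[5] = eNT$sizzl
  rot[6] = NT$sizzle
  rot[7] = T$sizzleN
  rot[8] = $sizzleNT
Sorted (with $ < everything):
  sorted[0] = $sizzleNT
  sorted[1] = NT$sizzle
  sorted[2] = T$sizzleN
  sorted[3] = eNT$sizzl
  sorted[4] = izzleNT$s
  sorted[5] = leNT$sizz
  sorted[6] = sizzleNT$
  sorted[7] = zleNT$siz
  sorted[8] = zzleNT$si
sorted[2] = T$sizzleN

Answer: T$sizzleN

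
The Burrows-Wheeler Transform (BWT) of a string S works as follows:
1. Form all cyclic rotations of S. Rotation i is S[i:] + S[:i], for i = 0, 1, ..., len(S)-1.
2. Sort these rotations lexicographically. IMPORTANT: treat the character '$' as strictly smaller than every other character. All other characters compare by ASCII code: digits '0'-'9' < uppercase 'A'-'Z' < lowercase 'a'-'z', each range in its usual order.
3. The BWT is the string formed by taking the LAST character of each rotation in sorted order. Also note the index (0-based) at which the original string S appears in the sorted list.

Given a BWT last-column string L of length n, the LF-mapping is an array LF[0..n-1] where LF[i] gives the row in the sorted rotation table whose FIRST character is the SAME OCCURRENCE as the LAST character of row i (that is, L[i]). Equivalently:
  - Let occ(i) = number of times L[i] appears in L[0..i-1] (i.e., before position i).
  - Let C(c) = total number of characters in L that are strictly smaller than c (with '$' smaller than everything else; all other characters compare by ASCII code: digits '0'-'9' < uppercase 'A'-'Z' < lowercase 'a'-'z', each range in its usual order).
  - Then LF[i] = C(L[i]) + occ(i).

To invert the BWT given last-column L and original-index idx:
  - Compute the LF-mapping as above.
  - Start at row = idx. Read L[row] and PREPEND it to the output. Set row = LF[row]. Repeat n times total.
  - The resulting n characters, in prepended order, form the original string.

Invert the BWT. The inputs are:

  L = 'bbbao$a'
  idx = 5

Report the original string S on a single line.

LF mapping: 3 4 5 1 6 0 2
Walk LF starting at row 5, prepending L[row]:
  step 1: row=5, L[5]='$', prepend. Next row=LF[5]=0
  step 2: row=0, L[0]='b', prepend. Next row=LF[0]=3
  step 3: row=3, L[3]='a', prepend. Next row=LF[3]=1
  step 4: row=1, L[1]='b', prepend. Next row=LF[1]=4
  step 5: row=4, L[4]='o', prepend. Next row=LF[4]=6
  step 6: row=6, L[6]='a', prepend. Next row=LF[6]=2
  step 7: row=2, L[2]='b', prepend. Next row=LF[2]=5
Reversed output: baobab$

Answer: baobab$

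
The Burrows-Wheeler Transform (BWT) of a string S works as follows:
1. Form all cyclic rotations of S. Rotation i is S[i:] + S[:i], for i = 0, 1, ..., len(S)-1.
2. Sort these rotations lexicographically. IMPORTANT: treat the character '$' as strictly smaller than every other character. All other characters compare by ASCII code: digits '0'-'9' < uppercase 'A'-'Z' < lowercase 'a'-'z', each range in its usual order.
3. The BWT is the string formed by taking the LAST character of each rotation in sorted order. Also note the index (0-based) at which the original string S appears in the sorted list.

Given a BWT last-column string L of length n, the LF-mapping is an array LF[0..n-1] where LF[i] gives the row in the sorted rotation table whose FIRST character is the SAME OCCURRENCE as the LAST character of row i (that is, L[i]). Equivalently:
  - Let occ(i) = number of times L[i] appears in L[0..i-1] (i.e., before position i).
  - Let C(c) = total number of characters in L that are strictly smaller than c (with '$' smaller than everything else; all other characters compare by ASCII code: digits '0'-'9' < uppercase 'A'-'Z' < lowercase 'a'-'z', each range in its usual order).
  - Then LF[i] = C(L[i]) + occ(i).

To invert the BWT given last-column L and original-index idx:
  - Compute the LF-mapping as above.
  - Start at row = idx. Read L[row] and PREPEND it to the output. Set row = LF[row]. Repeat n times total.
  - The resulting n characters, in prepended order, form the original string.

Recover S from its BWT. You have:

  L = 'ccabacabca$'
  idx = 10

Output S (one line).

Answer: ccaaacbabc$

Derivation:
LF mapping: 7 8 1 5 2 9 3 6 10 4 0
Walk LF starting at row 10, prepending L[row]:
  step 1: row=10, L[10]='$', prepend. Next row=LF[10]=0
  step 2: row=0, L[0]='c', prepend. Next row=LF[0]=7
  step 3: row=7, L[7]='b', prepend. Next row=LF[7]=6
  step 4: row=6, L[6]='a', prepend. Next row=LF[6]=3
  step 5: row=3, L[3]='b', prepend. Next row=LF[3]=5
  step 6: row=5, L[5]='c', prepend. Next row=LF[5]=9
  step 7: row=9, L[9]='a', prepend. Next row=LF[9]=4
  step 8: row=4, L[4]='a', prepend. Next row=LF[4]=2
  step 9: row=2, L[2]='a', prepend. Next row=LF[2]=1
  step 10: row=1, L[1]='c', prepend. Next row=LF[1]=8
  step 11: row=8, L[8]='c', prepend. Next row=LF[8]=10
Reversed output: ccaaacbabc$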